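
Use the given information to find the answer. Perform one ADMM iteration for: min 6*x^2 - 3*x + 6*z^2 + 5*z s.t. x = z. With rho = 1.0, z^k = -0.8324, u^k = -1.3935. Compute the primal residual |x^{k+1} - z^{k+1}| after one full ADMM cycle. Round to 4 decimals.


ADMM iteration with rho = 1.0, z^k = -0.8324, u^k = -1.3935
Step 1: x-update.
Minimize 6*x^2 - 3*x + (1.0/2)*(x + 0.8324 - 1.3935)^2
FOC: (2*6 + 1.0)*x = 3 + 1.0*(-0.8324 + 1.3935)
x^{k+1} = 0.2739
Step 2: z-update.
Minimize 6*z^2 + 5*z + (1.0/2)*(0.2739 - z - 1.3935)^2
FOC: (2*6 + 1.0)*z = -5 + 1.0*(0.2739 - 1.3935)
z^{k+1} = -0.4707
Step 3: u-update.
u^{k+1} = -1.3935 + 0.2739 + 0.4707 = -0.6488
Step 4: Primal residual = |0.2739 + 0.4707| = 0.7447


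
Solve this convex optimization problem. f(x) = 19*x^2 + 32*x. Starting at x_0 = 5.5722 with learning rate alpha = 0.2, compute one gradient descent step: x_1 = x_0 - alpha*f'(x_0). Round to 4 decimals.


We compute the gradient at x_0 and apply the update.
f'(x) = 38*x + 32
f'(5.5722) = 38*5.5722 + 32 = 243.7436
x_1 = 5.5722 - 0.2*243.7436 = -43.1765


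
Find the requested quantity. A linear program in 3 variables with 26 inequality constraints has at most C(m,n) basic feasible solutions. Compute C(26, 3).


Each vertex corresponds to some choice of n active constraints out of m, so the number of vertices is at most C(m, n) = m! / (n!(m-n)!).
m = 26, n = 3
Numerator: 26 * 25 * 24
Denominator: 3! = 6
C(26, 3) = 2600


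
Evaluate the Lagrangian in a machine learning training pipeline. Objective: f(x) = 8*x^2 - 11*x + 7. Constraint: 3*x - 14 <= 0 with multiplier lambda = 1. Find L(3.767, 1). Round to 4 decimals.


Step 1: Evaluate f(x).
f(3.767) = 8*3.767^2 - 11*3.767 + 7 = 79.0853
Step 2: Evaluate g(x).
g(3.767) = 3*3.767 - 14 = -2.699
Step 3: Compute Lagrangian.
L = 79.0853 + 1*-2.699 = 76.3863


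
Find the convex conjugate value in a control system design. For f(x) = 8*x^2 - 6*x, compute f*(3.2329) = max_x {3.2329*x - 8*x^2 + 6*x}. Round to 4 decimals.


f*(y) = sup_x {y*x - a*x^2 - b*x} = sup_x {(y-b)*x - a*x^2}
FOC: (y - b) - 2a*x = 0 => x* = (y - b)/(2a)
x* = (3.2329 + 6)/(2*8) = 0.5771
f*(3.2329) = (y-b)^2/(4a) = (3.2329 + 6)^2/(4*8)
= 85.2464/32 = 2.664


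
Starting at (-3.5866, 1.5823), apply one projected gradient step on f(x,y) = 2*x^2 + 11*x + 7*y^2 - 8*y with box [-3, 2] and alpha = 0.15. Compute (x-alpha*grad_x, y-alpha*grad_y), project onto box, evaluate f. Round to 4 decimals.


Step 1: Compute gradient at (-3.5866, 1.5823).
grad_x = 2*2*-3.5866 + 11 = -3.3464
grad_y = 2*7*1.5823 - 8 = 14.1522
Step 2: Gradient step.
x_raw = -3.5866 - 0.15*-3.3464 = -3.0846
y_raw = 1.5823 - 0.15*14.1522 = -0.5405
Step 3: Project onto [-3, 2].
x_proj = clip(-3.0846) = -3.0
y_proj = clip(-0.5405) = -0.5405
Step 4: Evaluate f.
f(-3.0, -0.5405) = -8.6306


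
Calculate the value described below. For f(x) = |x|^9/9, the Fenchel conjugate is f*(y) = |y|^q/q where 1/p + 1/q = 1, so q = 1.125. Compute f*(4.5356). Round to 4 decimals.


The conjugate exponent q satisfies 1/p + 1/q = 1.
p = 9, so q = 9/(9 - 1) = 1.125
|y|^q = 4.5356^1.125 = 5.4792
f*(4.5356) = 5.4792 / 1.125 = 4.8704


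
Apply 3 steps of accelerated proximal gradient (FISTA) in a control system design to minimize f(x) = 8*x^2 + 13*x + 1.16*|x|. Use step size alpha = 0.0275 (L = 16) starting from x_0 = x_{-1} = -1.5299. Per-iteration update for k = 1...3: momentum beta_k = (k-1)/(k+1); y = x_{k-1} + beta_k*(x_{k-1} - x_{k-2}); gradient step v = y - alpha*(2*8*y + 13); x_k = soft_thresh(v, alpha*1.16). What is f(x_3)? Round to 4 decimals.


FISTA on f(x) = 8*x^2 + 13*x + 1.16*|x|
L = 16, alpha = 0.0275
Iteration 1: beta = 0.0, y = -1.5299 + 0.0*(-1.5299 + 1.5299) = -1.5299
  grad(y) = -11.4784, v = y - alpha*grad = -1.2142
  prox(v) = soft_thresh(-1.2142, 0.0319) = -1.1823
Iteration 2: beta = 0.3333, y = -1.1823 + 0.3333*(-1.1823 + 1.5299) = -1.0665
  grad(y) = -4.0639, v = y - alpha*grad = -0.9547
  prox(v) = soft_thresh(-0.9547, 0.0319) = -0.9228
Iteration 3: beta = 0.5, y = -0.9228 + 0.5*(-0.9228 + 1.1823) = -0.7931
  grad(y) = 0.3107, v = y - alpha*grad = -0.8016
  prox(v) = soft_thresh(-0.8016, 0.0319) = -0.7697
f(x_3) = 8*(-0.7697)^2 + 13*(-0.7697) + 1.16*|-0.7697| = -4.3737


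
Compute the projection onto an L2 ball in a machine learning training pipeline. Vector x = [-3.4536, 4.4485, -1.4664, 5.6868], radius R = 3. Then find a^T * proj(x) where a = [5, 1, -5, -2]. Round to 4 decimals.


Step 1: Compute ||x|| (intermediates to 6 decimals).
||x|| = sqrt((-3.4536)^2 + 4.4485^2 + (-1.4664)^2 + 5.6868^2) = 8.136739
Step 2: Project.
Since ||x|| > R, scale = R/||x|| = 3/8.136739 = 0.368698, proj(x) = scale * x
proj(x) = [-1.273335, 1.640153, -0.540659, 2.096712]
Step 3: Dot product.
a^T * proj(x) = 5*(-1.273335) + 1*1.640153 - 5*(-0.540659) - 2*2.096712 = -6.2167


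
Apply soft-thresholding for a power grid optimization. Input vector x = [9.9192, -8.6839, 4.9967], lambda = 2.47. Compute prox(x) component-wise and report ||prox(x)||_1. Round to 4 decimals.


Soft-thresholding with lambda = 2.47:
prox(9.9192) = sign(9.9192)*max(|9.9192| - 2.47, 0) = 7.4492
prox(-8.6839) = sign(-8.6839)*max(|-8.6839| - 2.47, 0) = -6.2139
prox(4.9967) = sign(4.9967)*max(|4.9967| - 2.47, 0) = 2.5267
prox(x) = [7.4492, -6.2139, 2.5267]
||prox(x)||_1 = 7.4492 + 6.2139 + 2.5267 = 16.1898


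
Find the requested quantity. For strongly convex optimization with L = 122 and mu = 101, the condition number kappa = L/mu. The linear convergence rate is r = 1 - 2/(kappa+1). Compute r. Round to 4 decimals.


Step 1: Compute the condition number.
kappa = L/mu = 122/101 = 1.2079
Step 2: Compute the convergence rate.
r = 1 - 2/(kappa + 1) = 1 - 2*mu/(L + mu) = (L - mu)/(L + mu) = 21/223 = 0.0942


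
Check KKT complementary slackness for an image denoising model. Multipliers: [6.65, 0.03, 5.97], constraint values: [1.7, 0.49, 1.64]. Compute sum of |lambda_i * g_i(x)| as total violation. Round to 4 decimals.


KKT complementary slackness check:
lambda_1 * g_1 = 6.65 * 1.7 = 11.305
lambda_2 * g_2 = 0.03 * 0.49 = 0.0147
lambda_3 * g_3 = 5.97 * 1.64 = 9.7908
Total violation = 11.305 + 0.0147 + 9.7908 = 21.1105


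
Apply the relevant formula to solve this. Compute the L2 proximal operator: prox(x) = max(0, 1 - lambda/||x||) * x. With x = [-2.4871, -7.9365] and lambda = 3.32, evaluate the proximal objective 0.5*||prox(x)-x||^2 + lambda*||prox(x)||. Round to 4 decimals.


Step 1: Compute ||x||.
||x|| = 8.3171
Step 2: Compute scaling factor.
scale = max(0, 1 - 3.32/8.3171) = 0.6008
Step 3: prox(x) = [-1.4943, -4.7684]
||prox(x)|| = 4.9971
Step 4: Proximal objective.
0.5*||prox-x||^2 = 5.5112
lambda*||prox|| = 16.5904
Total = 22.1015


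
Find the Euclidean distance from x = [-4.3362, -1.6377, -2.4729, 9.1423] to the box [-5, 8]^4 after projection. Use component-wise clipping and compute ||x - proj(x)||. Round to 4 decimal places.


Project each component onto [-5, 8].
clip(-4.3362) = -4.3362, clip(-1.6377) = -1.6377, clip(-2.4729) = -2.4729, clip(9.1423) = 8.0
Projection = [-4.3362, -1.6377, -2.4729, 8.0]
Squared diffs: [0.0, 0.0, 0.0, 1.3048]
Distance = sqrt(1.3048) = 1.1423


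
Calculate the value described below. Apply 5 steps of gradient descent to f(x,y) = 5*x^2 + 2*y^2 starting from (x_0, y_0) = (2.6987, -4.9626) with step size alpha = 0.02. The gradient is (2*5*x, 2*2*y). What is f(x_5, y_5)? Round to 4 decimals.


Gradient descent on f(x,y) = 5*x^2 + 2*y^2.
Starting point: (2.6987, -4.9626), alpha = 0.02
Step 1: grad_x = 2*5*2.6987 = 26.987, grad_y = 2*2*-4.9626 = -19.8504
  x_1 = 2.6987 - 0.02*26.987 = 2.159
  y_1 = -4.9626 - 0.02*-19.8504 = -4.5656
Step 2: grad_x = 2*5*2.159 = 21.5896, grad_y = 2*2*-4.5656 = -18.2624
  x_2 = 2.159 - 0.02*21.5896 = 1.7272
  y_2 = -4.5656 - 0.02*-18.2624 = -4.2003
Step 3: grad_x = 2*5*1.7272 = 17.2717, grad_y = 2*2*-4.2003 = -16.8014
  x_3 = 1.7272 - 0.02*17.2717 = 1.3817
  y_3 = -4.2003 - 0.02*-16.8014 = -3.8643
Step 4: grad_x = 2*5*1.3817 = 13.8173, grad_y = 2*2*-3.8643 = -15.4573
  x_4 = 1.3817 - 0.02*13.8173 = 1.1054
  y_4 = -3.8643 - 0.02*-15.4573 = -3.5552
Step 5: grad_x = 2*5*1.1054 = 11.0539, grad_y = 2*2*-3.5552 = -14.2207
  x_5 = 1.1054 - 0.02*11.0539 = 0.8843
  y_5 = -3.5552 - 0.02*-14.2207 = -3.2708
f(0.8843, -3.2708) = 5*0.8843^2 + 2*(-3.2708)^2 = 25.3057


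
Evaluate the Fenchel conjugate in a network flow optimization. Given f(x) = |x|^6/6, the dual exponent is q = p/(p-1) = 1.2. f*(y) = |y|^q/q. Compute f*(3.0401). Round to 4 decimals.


The conjugate exponent q satisfies 1/p + 1/q = 1.
p = 6, so q = 6/(6 - 1) = 1.2
|y|^q = 3.0401^1.2 = 3.7972
f*(3.0401) = 3.7972 / 1.2 = 3.1643


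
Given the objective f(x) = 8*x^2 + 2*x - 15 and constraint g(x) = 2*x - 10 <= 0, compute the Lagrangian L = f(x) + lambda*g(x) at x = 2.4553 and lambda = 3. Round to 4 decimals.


Step 1: Evaluate f(x).
f(2.4553) = 8*2.4553^2 + 2*2.4553 - 15 = 38.1386
Step 2: Evaluate g(x).
g(2.4553) = 2*2.4553 - 10 = -5.0894
Step 3: Compute Lagrangian.
L = 38.1386 + 3*-5.0894 = 22.8704


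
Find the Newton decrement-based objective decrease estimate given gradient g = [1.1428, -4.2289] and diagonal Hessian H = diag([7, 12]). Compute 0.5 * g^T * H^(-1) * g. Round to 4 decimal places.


Step 1: H is diagonal, so H^(-1) * g = [0.1633, -0.3524].
Step 2: g^T H^(-1) g = sum_i g_i^2 / H_ii
  = (1.1428)^2/7 + (-4.2289)^2/12
  = 0.1866 + 1.4903 = 1.6769
Step 3: Objective decrease = 0.5 * g^T H^(-1) g = 0.8384


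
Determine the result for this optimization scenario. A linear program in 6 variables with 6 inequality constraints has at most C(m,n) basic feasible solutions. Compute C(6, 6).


Each vertex corresponds to some choice of n active constraints out of m, so the number of vertices is at most C(m, n) = m! / (n!(m-n)!).
m = 6, n = 6
Numerator: 6 * 5 * 4 * 3 * 2 * 1
Denominator: 6! = 720
C(6, 6) = 1


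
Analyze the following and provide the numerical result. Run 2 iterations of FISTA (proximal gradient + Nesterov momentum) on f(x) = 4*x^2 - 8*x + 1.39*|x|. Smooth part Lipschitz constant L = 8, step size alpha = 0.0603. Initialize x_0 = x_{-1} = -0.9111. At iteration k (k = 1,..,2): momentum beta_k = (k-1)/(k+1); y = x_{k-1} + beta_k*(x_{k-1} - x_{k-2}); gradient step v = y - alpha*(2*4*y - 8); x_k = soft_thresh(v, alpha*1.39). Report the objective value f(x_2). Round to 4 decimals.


FISTA on f(x) = 4*x^2 - 8*x + 1.39*|x|
L = 8, alpha = 0.0603
Iteration 1: beta = 0.0, y = -0.9111 + 0.0*(-0.9111 + 0.9111) = -0.9111
  grad(y) = -15.2888, v = y - alpha*grad = 0.0108
  prox(v) = soft_thresh(0.0108, 0.0838) = 0.0
Iteration 2: beta = 0.3333, y = 0.0 + 0.3333*(0.0 + 0.9111) = 0.3037
  grad(y) = -5.5704, v = y - alpha*grad = 0.6396
  prox(v) = soft_thresh(0.6396, 0.0838) = 0.5558
f(x_2) = 4*0.5558^2 - 8*0.5558 + 1.39*|0.5558| = -2.4381


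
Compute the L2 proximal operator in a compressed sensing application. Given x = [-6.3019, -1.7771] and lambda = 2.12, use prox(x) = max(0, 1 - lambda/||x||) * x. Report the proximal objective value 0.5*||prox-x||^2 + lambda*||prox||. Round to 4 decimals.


Step 1: Compute ||x||.
||x|| = 6.5477
Step 2: Compute scaling factor.
scale = max(0, 1 - 2.12/6.5477) = 0.6762
Step 3: prox(x) = [-4.2615, -1.2017]
||prox(x)|| = 4.4277
Step 4: Proximal objective.
0.5*||prox-x||^2 = 2.2472
lambda*||prox|| = 9.3867
Total = 11.6339


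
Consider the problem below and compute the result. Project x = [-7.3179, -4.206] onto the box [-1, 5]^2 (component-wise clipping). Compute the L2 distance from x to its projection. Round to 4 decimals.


Project each component onto [-1, 5].
clip(-7.3179) = -1.0, clip(-4.206) = -1.0
Projection = [-1.0, -1.0]
Squared diffs: [39.9159, 10.2784]
Distance = sqrt(50.1943) = 7.0848


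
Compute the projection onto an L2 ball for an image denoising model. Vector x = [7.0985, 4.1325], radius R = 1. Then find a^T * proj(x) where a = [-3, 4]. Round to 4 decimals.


Step 1: Compute ||x|| (intermediates to 6 decimals).
||x|| = sqrt(7.0985^2 + 4.1325^2) = 8.213785
Step 2: Project.
Since ||x|| > R, scale = R/||x|| = 1/8.213785 = 0.121747, proj(x) = scale * x
proj(x) = [0.864221, 0.503119]
Step 3: Dot product.
a^T * proj(x) = -3*0.864221 + 4*0.503119 = -0.5802


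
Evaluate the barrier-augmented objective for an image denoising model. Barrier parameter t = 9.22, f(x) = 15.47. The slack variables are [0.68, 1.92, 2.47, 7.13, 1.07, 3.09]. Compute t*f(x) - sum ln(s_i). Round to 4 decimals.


Step 1: Compute log-barrier.
ln values: [-0.3857, 0.6523, 0.9042, 1.9643, 0.0677, 1.1282]
phi = -(-0.3857 + 0.6523 + 0.9042 + 1.9643 + 0.0677 + 1.1282) = -4.331
Step 2: Compute augmented objective.
t*f(x) = 9.22*15.47 = 142.6334
Total = 142.6334 - 4.331 = 138.3024


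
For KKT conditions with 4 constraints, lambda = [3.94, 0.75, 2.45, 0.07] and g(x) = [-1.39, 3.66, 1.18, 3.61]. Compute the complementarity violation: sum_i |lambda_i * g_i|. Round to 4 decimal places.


KKT complementary slackness check:
lambda_1 * g_1 = 3.94 * -1.39 = -5.4766
lambda_2 * g_2 = 0.75 * 3.66 = 2.745
lambda_3 * g_3 = 2.45 * 1.18 = 2.891
lambda_4 * g_4 = 0.07 * 3.61 = 0.2527
Total violation = 5.4766 + 2.745 + 2.891 + 0.2527 = 11.3653


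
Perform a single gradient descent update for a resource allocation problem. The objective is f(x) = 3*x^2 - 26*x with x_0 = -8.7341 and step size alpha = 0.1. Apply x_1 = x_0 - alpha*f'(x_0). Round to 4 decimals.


We compute the gradient at x_0 and apply the update.
f'(x) = 6*x - 26
f'(-8.7341) = 6*-8.7341 - 26 = -78.4046
x_1 = -8.7341 - 0.1*-78.4046 = -0.8936


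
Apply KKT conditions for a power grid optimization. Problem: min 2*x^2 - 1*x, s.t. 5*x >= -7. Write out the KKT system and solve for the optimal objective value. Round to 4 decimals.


Step 1: Try lambda = 0 (constraint inactive).
Stationarity: 2*2*x - 1 = 0
x* = 1/(2*2) = 0.25
Check constraint: 5*0.25 = 1.25 >= -7 -- satisfied.
Step 2: Compute optimal value.
f(x*) = 2*0.25^2 - 1*0.25 = -0.125


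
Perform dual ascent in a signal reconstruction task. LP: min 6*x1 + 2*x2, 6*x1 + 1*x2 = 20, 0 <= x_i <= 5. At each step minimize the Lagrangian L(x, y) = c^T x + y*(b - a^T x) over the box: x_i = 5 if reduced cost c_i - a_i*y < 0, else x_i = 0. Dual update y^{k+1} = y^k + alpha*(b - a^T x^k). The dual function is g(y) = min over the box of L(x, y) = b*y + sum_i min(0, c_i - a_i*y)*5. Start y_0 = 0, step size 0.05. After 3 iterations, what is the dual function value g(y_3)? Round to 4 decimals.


Dual ascent for LP: min 6*x1 + 2*x2, 6*x1 + 1*x2 = 20, 0 <= x_i <= 5
Step 1: y^k = 0.0, reduced costs: (6.0, 2.0)
  x^k = (0.0, 0.0), subgradient = b - a^T x = 20.0
  y^{k+1} = 0.0 + 0.05*20.0 = 1.0
Step 2: y^k = 1.0, reduced costs: (0.0, 1.0)
  x^k = (0.0, 0.0), subgradient = b - a^T x = 20.0
  y^{k+1} = 1.0 + 0.05*20.0 = 2.0
Step 3: y^k = 2.0, reduced costs: (-6.0, 0.0)
  x^k = (5.0, 0.0), subgradient = b - a^T x = -10.0
  y^{k+1} = 2.0 + 0.05*-10.0 = 1.5
Dual objective at y_3 = 1.5: reduced costs (-3.0, 0.5), box minimizer x = (5.0, 0.0)
g(y_3) = b*y + (c1 - a1*y)*x1 + (c2 - a2*y)*x2 = 20*1.5 + (-3.0)*5.0 + 0.5*0.0 = 30.0 - 15.0 + 0.0 = 15.0


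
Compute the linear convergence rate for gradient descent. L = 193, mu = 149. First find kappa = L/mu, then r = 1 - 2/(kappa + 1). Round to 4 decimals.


Step 1: Compute the condition number.
kappa = L/mu = 193/149 = 1.2953
Step 2: Compute the convergence rate.
r = 1 - 2/(kappa + 1) = 1 - 2*mu/(L + mu) = (L - mu)/(L + mu) = 44/342 = 0.1287


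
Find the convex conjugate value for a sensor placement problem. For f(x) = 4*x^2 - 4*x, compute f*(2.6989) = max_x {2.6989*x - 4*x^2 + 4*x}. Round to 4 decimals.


f*(y) = sup_x {y*x - a*x^2 - b*x} = sup_x {(y-b)*x - a*x^2}
FOC: (y - b) - 2a*x = 0 => x* = (y - b)/(2a)
x* = (2.6989 + 4)/(2*4) = 0.8374
f*(2.6989) = (y-b)^2/(4a) = (2.6989 + 4)^2/(4*4)
= 44.8753/16 = 2.8047


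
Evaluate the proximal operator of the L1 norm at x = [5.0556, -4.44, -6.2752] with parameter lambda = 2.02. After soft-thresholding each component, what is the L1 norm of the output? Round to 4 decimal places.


Soft-thresholding with lambda = 2.02:
prox(5.0556) = sign(5.0556)*max(|5.0556| - 2.02, 0) = 3.0356
prox(-4.44) = sign(-4.44)*max(|-4.44| - 2.02, 0) = -2.42
prox(-6.2752) = sign(-6.2752)*max(|-6.2752| - 2.02, 0) = -4.2552
prox(x) = [3.0356, -2.42, -4.2552]
||prox(x)||_1 = 3.0356 + 2.42 + 4.2552 = 9.7108


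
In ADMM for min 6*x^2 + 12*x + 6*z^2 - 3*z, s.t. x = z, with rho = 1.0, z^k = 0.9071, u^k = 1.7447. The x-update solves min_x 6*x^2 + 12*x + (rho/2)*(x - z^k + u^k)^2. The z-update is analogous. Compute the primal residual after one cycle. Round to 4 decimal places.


ADMM iteration with rho = 1.0, z^k = 0.9071, u^k = 1.7447
Step 1: x-update.
Minimize 6*x^2 + 12*x + (1.0/2)*(x - 0.9071 + 1.7447)^2
FOC: (2*6 + 1.0)*x = -12 + 1.0*(0.9071 - 1.7447)
x^{k+1} = -0.9875
Step 2: z-update.
Minimize 6*z^2 - 3*z + (1.0/2)*(-0.9875 - z + 1.7447)^2
FOC: (2*6 + 1.0)*z = 3 + 1.0*(-0.9875 + 1.7447)
z^{k+1} = 0.289
Step 3: u-update.
u^{k+1} = 1.7447 - 0.9875 - 0.289 = 0.4682
Step 4: Primal residual = |-0.9875 - 0.289| = 1.2765


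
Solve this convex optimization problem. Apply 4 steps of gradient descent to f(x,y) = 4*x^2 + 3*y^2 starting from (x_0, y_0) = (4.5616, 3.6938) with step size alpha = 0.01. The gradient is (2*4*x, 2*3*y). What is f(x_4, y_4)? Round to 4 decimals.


Gradient descent on f(x,y) = 4*x^2 + 3*y^2.
Starting point: (4.5616, 3.6938), alpha = 0.01
Step 1: grad_x = 2*4*4.5616 = 36.4928, grad_y = 2*3*3.6938 = 22.1628
  x_1 = 4.5616 - 0.01*36.4928 = 4.1967
  y_1 = 3.6938 - 0.01*22.1628 = 3.4722
Step 2: grad_x = 2*4*4.1967 = 33.5734, grad_y = 2*3*3.4722 = 20.833
  x_2 = 4.1967 - 0.01*33.5734 = 3.8609
  y_2 = 3.4722 - 0.01*20.833 = 3.2638
Step 3: grad_x = 2*4*3.8609 = 30.8875, grad_y = 2*3*3.2638 = 19.5831
  x_3 = 3.8609 - 0.01*30.8875 = 3.5521
  y_3 = 3.2638 - 0.01*19.5831 = 3.068
Step 4: grad_x = 2*4*3.5521 = 28.4165, grad_y = 2*3*3.068 = 18.4081
  x_4 = 3.5521 - 0.01*28.4165 = 3.2679
  y_4 = 3.068 - 0.01*18.4081 = 2.8839
f(3.2679, 2.8839) = 4*3.2679^2 + 3*2.8839^2 = 67.6678


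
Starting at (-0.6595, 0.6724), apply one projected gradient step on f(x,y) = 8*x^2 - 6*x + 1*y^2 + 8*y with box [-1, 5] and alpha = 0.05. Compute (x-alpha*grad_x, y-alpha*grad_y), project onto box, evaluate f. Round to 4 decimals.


Step 1: Compute gradient at (-0.6595, 0.6724).
grad_x = 2*8*-0.6595 - 6 = -16.552
grad_y = 2*1*0.6724 + 8 = 9.3448
Step 2: Gradient step.
x_raw = -0.6595 - 0.05*-16.552 = 0.1681
y_raw = 0.6724 - 0.05*9.3448 = 0.2052
Step 3: Project onto [-1, 5].
x_proj = clip(0.1681) = 0.1681
y_proj = clip(0.2052) = 0.2052
Step 4: Evaluate f.
f(0.1681, 0.2052) = 0.9008


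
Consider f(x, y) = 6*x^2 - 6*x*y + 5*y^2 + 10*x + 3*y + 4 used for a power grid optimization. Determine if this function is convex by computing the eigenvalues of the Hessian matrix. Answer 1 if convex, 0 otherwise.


The Hessian of f(x,y) = 6*x^2 - 6*x*y + 5*y^2 + 10*x + 3*y + 4 is:
H = [[12, -6], [-6, 10]]
Trace = 12 + 10 = 22
Determinant = 12*10 - (-6)^2 = 84
Discriminant = (22)^2 - 4*84 = 148.0
Eigenvalues: lambda_1 = 4.9172, lambda_2 = 17.0828
The function is convex.

1


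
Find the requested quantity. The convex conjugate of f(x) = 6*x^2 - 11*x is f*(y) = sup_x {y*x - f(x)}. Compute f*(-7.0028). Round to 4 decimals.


f*(y) = sup_x {y*x - a*x^2 - b*x} = sup_x {(y-b)*x - a*x^2}
FOC: (y - b) - 2a*x = 0 => x* = (y - b)/(2a)
x* = (-7.0028 + 11)/(2*6) = 0.3331
f*(-7.0028) = (y-b)^2/(4a) = (-7.0028 + 11)^2/(4*6)
= 15.9776/24 = 0.6657


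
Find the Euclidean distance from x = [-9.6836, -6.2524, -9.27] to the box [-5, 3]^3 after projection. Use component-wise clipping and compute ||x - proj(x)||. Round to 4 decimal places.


Project each component onto [-5, 3].
clip(-9.6836) = -5.0, clip(-6.2524) = -5.0, clip(-9.27) = -5.0
Projection = [-5.0, -5.0, -5.0]
Squared diffs: [21.9361, 1.5685, 18.2329]
Distance = sqrt(41.7375) = 6.4605


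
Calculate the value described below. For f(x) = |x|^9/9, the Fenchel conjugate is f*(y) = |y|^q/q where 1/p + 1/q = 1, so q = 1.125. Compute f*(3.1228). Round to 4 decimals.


The conjugate exponent q satisfies 1/p + 1/q = 1.
p = 9, so q = 9/(9 - 1) = 1.125
|y|^q = 3.1228^1.125 = 3.6005
f*(3.1228) = 3.6005 / 1.125 = 3.2004


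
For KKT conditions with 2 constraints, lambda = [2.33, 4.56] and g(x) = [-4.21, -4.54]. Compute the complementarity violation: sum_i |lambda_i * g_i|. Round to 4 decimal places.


KKT complementary slackness check:
lambda_1 * g_1 = 2.33 * -4.21 = -9.8093
lambda_2 * g_2 = 4.56 * -4.54 = -20.7024
Total violation = 9.8093 + 20.7024 = 30.5117


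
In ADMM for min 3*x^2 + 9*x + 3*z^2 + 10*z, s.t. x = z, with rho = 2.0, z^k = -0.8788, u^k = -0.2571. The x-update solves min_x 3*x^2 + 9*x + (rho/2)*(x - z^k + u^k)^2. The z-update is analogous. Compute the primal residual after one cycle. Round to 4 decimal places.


ADMM iteration with rho = 2.0, z^k = -0.8788, u^k = -0.2571
Step 1: x-update.
Minimize 3*x^2 + 9*x + (2.0/2)*(x + 0.8788 - 0.2571)^2
FOC: (2*3 + 2.0)*x = -9 + 2.0*(-0.8788 + 0.2571)
x^{k+1} = -1.2804
Step 2: z-update.
Minimize 3*z^2 + 10*z + (2.0/2)*(-1.2804 - z - 0.2571)^2
FOC: (2*3 + 2.0)*z = -10 + 2.0*(-1.2804 - 0.2571)
z^{k+1} = -1.6344
Step 3: u-update.
u^{k+1} = -0.2571 - 1.2804 + 1.6344 = 0.0969
Step 4: Primal residual = |-1.2804 + 1.6344| = 0.354


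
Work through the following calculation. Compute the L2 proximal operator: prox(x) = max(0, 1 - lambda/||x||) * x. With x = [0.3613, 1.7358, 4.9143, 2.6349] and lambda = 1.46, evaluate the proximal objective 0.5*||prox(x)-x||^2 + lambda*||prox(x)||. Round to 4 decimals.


Step 1: Compute ||x||.
||x|| = 5.8512
Step 2: Compute scaling factor.
scale = max(0, 1 - 1.46/5.8512) = 0.7505
Step 3: prox(x) = [0.2711, 1.3027, 3.6881, 1.9774]
||prox(x)|| = 4.3912
Step 4: Proximal objective.
0.5*||prox-x||^2 = 1.0658
lambda*||prox|| = 6.4112
Total = 7.477


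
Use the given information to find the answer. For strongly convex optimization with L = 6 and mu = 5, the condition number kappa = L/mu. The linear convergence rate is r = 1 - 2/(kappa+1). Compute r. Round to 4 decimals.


Step 1: Compute the condition number.
kappa = L/mu = 6/5 = 1.2
Step 2: Compute the convergence rate.
r = 1 - 2/(kappa + 1) = 1 - 2*mu/(L + mu) = (L - mu)/(L + mu) = 1/11 = 0.0909


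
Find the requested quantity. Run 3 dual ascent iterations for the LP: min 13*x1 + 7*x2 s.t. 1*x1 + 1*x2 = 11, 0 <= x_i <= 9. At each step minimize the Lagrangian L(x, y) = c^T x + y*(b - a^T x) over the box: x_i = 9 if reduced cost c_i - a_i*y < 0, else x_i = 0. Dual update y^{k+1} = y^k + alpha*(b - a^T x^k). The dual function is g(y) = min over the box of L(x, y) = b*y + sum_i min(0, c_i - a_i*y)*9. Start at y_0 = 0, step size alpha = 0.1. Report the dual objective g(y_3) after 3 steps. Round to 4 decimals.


Dual ascent for LP: min 13*x1 + 7*x2, 1*x1 + 1*x2 = 11, 0 <= x_i <= 9
Step 1: y^k = 0.0, reduced costs: (13.0, 7.0)
  x^k = (0.0, 0.0), subgradient = b - a^T x = 11.0
  y^{k+1} = 0.0 + 0.1*11.0 = 1.1
Step 2: y^k = 1.1, reduced costs: (11.9, 5.9)
  x^k = (0.0, 0.0), subgradient = b - a^T x = 11.0
  y^{k+1} = 1.1 + 0.1*11.0 = 2.2
Step 3: y^k = 2.2, reduced costs: (10.8, 4.8)
  x^k = (0.0, 0.0), subgradient = b - a^T x = 11.0
  y^{k+1} = 2.2 + 0.1*11.0 = 3.3
Dual objective at y_3 = 3.3: reduced costs (9.7, 3.7), box minimizer x = (0.0, 0.0)
g(y_3) = b*y + (c1 - a1*y)*x1 + (c2 - a2*y)*x2 = 11*3.3 + 9.7*0.0 + 3.7*0.0 = 36.3 + 0.0 + 0.0 = 36.3


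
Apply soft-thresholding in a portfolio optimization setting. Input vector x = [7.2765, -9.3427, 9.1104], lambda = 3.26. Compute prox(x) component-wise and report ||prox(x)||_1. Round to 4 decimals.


Soft-thresholding with lambda = 3.26:
prox(7.2765) = sign(7.2765)*max(|7.2765| - 3.26, 0) = 4.0165
prox(-9.3427) = sign(-9.3427)*max(|-9.3427| - 3.26, 0) = -6.0827
prox(9.1104) = sign(9.1104)*max(|9.1104| - 3.26, 0) = 5.8504
prox(x) = [4.0165, -6.0827, 5.8504]
||prox(x)||_1 = 4.0165 + 6.0827 + 5.8504 = 15.9496


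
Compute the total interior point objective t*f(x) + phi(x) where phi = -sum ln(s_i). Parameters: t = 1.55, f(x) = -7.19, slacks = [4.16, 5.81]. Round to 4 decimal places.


Step 1: Compute log-barrier.
ln values: [1.4255, 1.7596]
phi = -(1.4255 + 1.7596) = -3.1851
Step 2: Compute augmented objective.
t*f(x) = 1.55*-7.19 = -11.1445
Total = -11.1445 - 3.1851 = -14.3296


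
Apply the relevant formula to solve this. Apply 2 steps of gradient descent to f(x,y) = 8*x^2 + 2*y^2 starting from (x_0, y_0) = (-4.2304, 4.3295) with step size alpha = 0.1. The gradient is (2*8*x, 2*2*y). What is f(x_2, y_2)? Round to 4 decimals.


Gradient descent on f(x,y) = 8*x^2 + 2*y^2.
Starting point: (-4.2304, 4.3295), alpha = 0.1
Step 1: grad_x = 2*8*-4.2304 = -67.6864, grad_y = 2*2*4.3295 = 17.318
  x_1 = -4.2304 - 0.1*-67.6864 = 2.5382
  y_1 = 4.3295 - 0.1*17.318 = 2.5977
Step 2: grad_x = 2*8*2.5382 = 40.6118, grad_y = 2*2*2.5977 = 10.3908
  x_2 = 2.5382 - 0.1*40.6118 = -1.5229
  y_2 = 2.5977 - 0.1*10.3908 = 1.5586
f(-1.5229, 1.5586) = 8*(-1.5229)^2 + 2*1.5586^2 = 23.4135


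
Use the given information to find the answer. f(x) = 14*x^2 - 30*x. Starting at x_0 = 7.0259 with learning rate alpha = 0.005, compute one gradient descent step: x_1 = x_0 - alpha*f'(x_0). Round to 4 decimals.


We compute the gradient at x_0 and apply the update.
f'(x) = 28*x - 30
f'(7.0259) = 28*7.0259 - 30 = 166.7252
x_1 = 7.0259 - 0.005*166.7252 = 6.1923


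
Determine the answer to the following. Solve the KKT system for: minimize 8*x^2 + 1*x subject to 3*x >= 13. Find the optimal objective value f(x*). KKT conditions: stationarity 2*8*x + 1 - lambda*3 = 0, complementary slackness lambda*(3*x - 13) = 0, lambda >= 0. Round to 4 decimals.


Step 1: Try lambda = 0 (constraint inactive).
x_unc = -1/(2*8) = -0.0625
Check: 3*-0.0625 = -0.1875 < 13 -- violated!
Step 2: Constraint must be active: 3*x = 13
x* = 13/3 = 4.3333 (rounded; the exact value 13/3 is used below)
lambda = (2*8*(13/3) + 1)/3 = 23.4444
Step 3: Compute optimal value.
f(x*) = 8*(13/3)^2 + 1*(13/3) = 154.5556


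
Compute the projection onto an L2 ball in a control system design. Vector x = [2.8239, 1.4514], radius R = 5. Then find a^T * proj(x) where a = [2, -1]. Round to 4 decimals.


Step 1: Compute ||x|| (intermediates to 6 decimals).
||x|| = sqrt(2.8239^2 + 1.4514^2) = 3.175055
Step 2: Project.
Since ||x|| <= R, proj = x (no scaling needed).
proj(x) = [2.8239, 1.4514]
Step 3: Dot product.
a^T * proj(x) = 2*2.8239 - 1*1.4514 = 4.1964


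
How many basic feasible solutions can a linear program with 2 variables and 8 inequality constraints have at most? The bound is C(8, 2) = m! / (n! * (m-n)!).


Each vertex corresponds to some choice of n active constraints out of m, so the number of vertices is at most C(m, n) = m! / (n!(m-n)!).
m = 8, n = 2
Numerator: 8 * 7
Denominator: 2! = 2
C(8, 2) = 28


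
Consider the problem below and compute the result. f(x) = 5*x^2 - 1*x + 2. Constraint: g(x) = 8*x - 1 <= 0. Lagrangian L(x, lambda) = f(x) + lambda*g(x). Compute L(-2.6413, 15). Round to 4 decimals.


Step 1: Evaluate f(x).
f(-2.6413) = 5*(-2.6413)^2 - 1*(-2.6413) + 2 = 39.5236
Step 2: Evaluate g(x).
g(-2.6413) = 8*-2.6413 - 1 = -22.1304
Step 3: Compute Lagrangian.
L = 39.5236 + 15*-22.1304 = -292.4324


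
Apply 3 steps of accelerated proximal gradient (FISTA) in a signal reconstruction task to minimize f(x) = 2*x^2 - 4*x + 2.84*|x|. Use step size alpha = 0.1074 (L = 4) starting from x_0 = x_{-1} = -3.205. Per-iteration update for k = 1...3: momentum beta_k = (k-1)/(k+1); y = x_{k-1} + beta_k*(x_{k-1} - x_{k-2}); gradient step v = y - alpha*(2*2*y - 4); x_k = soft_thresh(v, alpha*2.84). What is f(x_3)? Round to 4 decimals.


FISTA on f(x) = 2*x^2 - 4*x + 2.84*|x|
L = 4, alpha = 0.1074
Iteration 1: beta = 0.0, y = -3.205 + 0.0*(-3.205 + 3.205) = -3.205
  grad(y) = -16.82, v = y - alpha*grad = -1.3985
  prox(v) = soft_thresh(-1.3985, 0.305) = -1.0935
Iteration 2: beta = 0.3333, y = -1.0935 + 0.3333*(-1.0935 + 3.205) = -0.3897
  grad(y) = -5.5588, v = y - alpha*grad = 0.2073
  prox(v) = soft_thresh(0.2073, 0.305) = 0.0
Iteration 3: beta = 0.5, y = 0.0 + 0.5*(0.0 + 1.0935) = 0.5468
  grad(y) = -1.813, v = y - alpha*grad = 0.7415
  prox(v) = soft_thresh(0.7415, 0.305) = 0.4365
f(x_3) = 2*0.4365^2 - 4*0.4365 + 2.84*|0.4365| = -0.1253


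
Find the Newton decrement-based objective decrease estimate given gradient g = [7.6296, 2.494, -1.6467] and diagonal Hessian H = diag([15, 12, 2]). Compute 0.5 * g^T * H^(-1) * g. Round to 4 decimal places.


Step 1: H is diagonal, so H^(-1) * g = [0.5086, 0.2078, -0.8234].
Step 2: g^T H^(-1) g = sum_i g_i^2 / H_ii
  = (7.6296)^2/15 + (2.494)^2/12 + (-1.6467)^2/2
  = 3.8807 + 0.5183 + 1.3558 = 5.7549
Step 3: Objective decrease = 0.5 * g^T H^(-1) g = 2.8774


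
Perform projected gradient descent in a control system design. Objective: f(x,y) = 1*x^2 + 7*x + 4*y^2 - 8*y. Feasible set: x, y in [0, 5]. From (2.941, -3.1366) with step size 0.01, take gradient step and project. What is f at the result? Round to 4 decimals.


Step 1: Compute gradient at (2.941, -3.1366).
grad_x = 2*1*2.941 + 7 = 12.882
grad_y = 2*4*-3.1366 - 8 = -33.0928
Step 2: Gradient step.
x_raw = 2.941 - 0.01*12.882 = 2.8122
y_raw = -3.1366 - 0.01*-33.0928 = -2.8057
Step 3: Project onto [0, 5].
x_proj = clip(2.8122) = 2.8122
y_proj = clip(-2.8057) = 0.0
Step 4: Evaluate f.
f(2.8122, 0.0) = 27.5936


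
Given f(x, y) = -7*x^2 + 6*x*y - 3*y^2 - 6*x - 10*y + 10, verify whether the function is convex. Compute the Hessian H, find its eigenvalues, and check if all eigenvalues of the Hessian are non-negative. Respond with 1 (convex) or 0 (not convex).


The Hessian of f(x,y) = -7*x^2 + 6*x*y - 3*y^2 - 6*x - 10*y + 10 is:
H = [[-14, 6], [6, -6]]
Trace = -14 - 6 = -20
Determinant = -14*-6 - (6)^2 = 48
Discriminant = (-20)^2 - 4*48 = 208.0
Eigenvalues: lambda_1 = -17.2111, lambda_2 = -2.7889
The function is not convex.

0


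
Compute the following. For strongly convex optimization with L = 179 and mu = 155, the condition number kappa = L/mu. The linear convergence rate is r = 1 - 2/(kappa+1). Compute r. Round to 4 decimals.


Step 1: Compute the condition number.
kappa = L/mu = 179/155 = 1.1548
Step 2: Compute the convergence rate.
r = 1 - 2/(kappa + 1) = 1 - 2*mu/(L + mu) = (L - mu)/(L + mu) = 24/334 = 0.0719


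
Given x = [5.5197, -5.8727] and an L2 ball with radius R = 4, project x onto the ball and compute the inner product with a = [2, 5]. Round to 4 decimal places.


Step 1: Compute ||x|| (intermediates to 6 decimals).
||x|| = sqrt(5.5197^2 + (-5.8727)^2) = 8.059509
Step 2: Project.
Since ||x|| > R, scale = R/||x|| = 4/8.059509 = 0.496308, proj(x) = scale * x
proj(x) = [2.739471, -2.914668]
Step 3: Dot product.
a^T * proj(x) = 2*2.739471 + 5*(-2.914668) = -9.0944


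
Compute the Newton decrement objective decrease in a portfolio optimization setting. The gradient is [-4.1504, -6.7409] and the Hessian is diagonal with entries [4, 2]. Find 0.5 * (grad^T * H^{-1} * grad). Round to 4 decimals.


Step 1: H is diagonal, so H^(-1) * g = [-1.0376, -3.3705].
Step 2: g^T H^(-1) g = sum_i g_i^2 / H_ii
  = (-4.1504)^2/4 + (-6.7409)^2/2
  = 4.3065 + 22.7199 = 27.0263
Step 3: Objective decrease = 0.5 * g^T H^(-1) g = 13.5132


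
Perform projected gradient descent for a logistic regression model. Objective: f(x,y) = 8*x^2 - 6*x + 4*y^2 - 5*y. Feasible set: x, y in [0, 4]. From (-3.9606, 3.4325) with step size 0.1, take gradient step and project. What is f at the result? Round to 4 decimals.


Step 1: Compute gradient at (-3.9606, 3.4325).
grad_x = 2*8*-3.9606 - 6 = -69.3696
grad_y = 2*4*3.4325 - 5 = 22.46
Step 2: Gradient step.
x_raw = -3.9606 - 0.1*-69.3696 = 2.9764
y_raw = 3.4325 - 0.1*22.46 = 1.1865
Step 3: Project onto [0, 4].
x_proj = clip(2.9764) = 2.9764
y_proj = clip(1.1865) = 1.1865
Step 4: Evaluate f.
f(2.9764, 1.1865) = 52.7102


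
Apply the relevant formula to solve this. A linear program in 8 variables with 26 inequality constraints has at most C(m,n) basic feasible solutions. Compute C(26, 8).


Each vertex corresponds to some choice of n active constraints out of m, so the number of vertices is at most C(m, n) = m! / (n!(m-n)!).
m = 26, n = 8
Numerator: 26 * 25 * 24 * 23 * 22 * 21 * 20 * 19
Denominator: 8! = 40320
C(26, 8) = 1562275


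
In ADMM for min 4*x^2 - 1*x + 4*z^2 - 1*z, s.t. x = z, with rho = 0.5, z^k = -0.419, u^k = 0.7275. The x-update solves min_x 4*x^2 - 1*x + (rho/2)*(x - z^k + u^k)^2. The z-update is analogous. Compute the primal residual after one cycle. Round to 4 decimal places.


ADMM iteration with rho = 0.5, z^k = -0.419, u^k = 0.7275
Step 1: x-update.
Minimize 4*x^2 - 1*x + (0.5/2)*(x + 0.419 + 0.7275)^2
FOC: (2*4 + 0.5)*x = 1 + 0.5*(-0.419 - 0.7275)
x^{k+1} = 0.0502
Step 2: z-update.
Minimize 4*z^2 - 1*z + (0.5/2)*(0.0502 - z + 0.7275)^2
FOC: (2*4 + 0.5)*z = 1 + 0.5*(0.0502 + 0.7275)
z^{k+1} = 0.1634
Step 3: u-update.
u^{k+1} = 0.7275 + 0.0502 - 0.1634 = 0.6143
Step 4: Primal residual = |0.0502 - 0.1634| = 0.1132


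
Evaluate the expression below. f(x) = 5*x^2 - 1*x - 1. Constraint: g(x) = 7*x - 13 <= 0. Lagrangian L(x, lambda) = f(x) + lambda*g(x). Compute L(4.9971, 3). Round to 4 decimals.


Step 1: Evaluate f(x).
f(4.9971) = 5*4.9971^2 - 1*4.9971 - 1 = 118.8579
Step 2: Evaluate g(x).
g(4.9971) = 7*4.9971 - 13 = 21.9797
Step 3: Compute Lagrangian.
L = 118.8579 + 3*21.9797 = 184.797


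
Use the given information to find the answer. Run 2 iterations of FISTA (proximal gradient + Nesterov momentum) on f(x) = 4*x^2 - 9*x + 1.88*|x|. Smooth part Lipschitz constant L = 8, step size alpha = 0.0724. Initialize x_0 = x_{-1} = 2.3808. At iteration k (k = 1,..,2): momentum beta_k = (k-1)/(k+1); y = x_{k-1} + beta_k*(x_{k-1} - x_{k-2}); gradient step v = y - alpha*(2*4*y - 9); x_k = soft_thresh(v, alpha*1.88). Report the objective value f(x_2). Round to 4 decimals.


FISTA on f(x) = 4*x^2 - 9*x + 1.88*|x|
L = 8, alpha = 0.0724
Iteration 1: beta = 0.0, y = 2.3808 + 0.0*(2.3808 - 2.3808) = 2.3808
  grad(y) = 10.0464, v = y - alpha*grad = 1.6534
  prox(v) = soft_thresh(1.6534, 0.1361) = 1.5173
Iteration 2: beta = 0.3333, y = 1.5173 + 0.3333*(1.5173 - 2.3808) = 1.2295
  grad(y) = 0.836, v = y - alpha*grad = 1.169
  prox(v) = soft_thresh(1.169, 0.1361) = 1.0329
f(x_2) = 4*1.0329^2 - 9*1.0329 + 1.88*|1.0329| = -3.0868


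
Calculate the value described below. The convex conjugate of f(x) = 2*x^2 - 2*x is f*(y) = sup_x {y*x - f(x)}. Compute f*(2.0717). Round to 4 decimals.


f*(y) = sup_x {y*x - a*x^2 - b*x} = sup_x {(y-b)*x - a*x^2}
FOC: (y - b) - 2a*x = 0 => x* = (y - b)/(2a)
x* = (2.0717 + 2)/(2*2) = 1.0179
f*(2.0717) = (y-b)^2/(4a) = (2.0717 + 2)^2/(4*2)
= 16.5787/8 = 2.0723


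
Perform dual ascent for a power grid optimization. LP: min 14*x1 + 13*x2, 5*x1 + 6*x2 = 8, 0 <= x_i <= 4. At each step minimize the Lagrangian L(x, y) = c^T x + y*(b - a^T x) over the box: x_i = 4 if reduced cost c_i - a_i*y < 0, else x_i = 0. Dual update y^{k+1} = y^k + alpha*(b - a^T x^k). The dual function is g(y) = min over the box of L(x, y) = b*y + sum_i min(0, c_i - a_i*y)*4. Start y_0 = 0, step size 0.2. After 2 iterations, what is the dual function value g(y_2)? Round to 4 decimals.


Dual ascent for LP: min 14*x1 + 13*x2, 5*x1 + 6*x2 = 8, 0 <= x_i <= 4
Step 1: y^k = 0.0, reduced costs: (14.0, 13.0)
  x^k = (0.0, 0.0), subgradient = b - a^T x = 8.0
  y^{k+1} = 0.0 + 0.2*8.0 = 1.6
Step 2: y^k = 1.6, reduced costs: (6.0, 3.4)
  x^k = (0.0, 0.0), subgradient = b - a^T x = 8.0
  y^{k+1} = 1.6 + 0.2*8.0 = 3.2
Dual objective at y_2 = 3.2: reduced costs (-2.0, -6.2), box minimizer x = (4.0, 4.0)
g(y_2) = b*y + (c1 - a1*y)*x1 + (c2 - a2*y)*x2 = 8*3.2 + (-2.0)*4.0 + (-6.2)*4.0 = 25.6 - 8.0 - 24.8 = -7.2


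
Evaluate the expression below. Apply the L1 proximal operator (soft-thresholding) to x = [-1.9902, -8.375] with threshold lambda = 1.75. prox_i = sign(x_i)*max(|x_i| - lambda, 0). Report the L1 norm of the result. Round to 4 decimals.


Soft-thresholding with lambda = 1.75:
prox(-1.9902) = sign(-1.9902)*max(|-1.9902| - 1.75, 0) = -0.2402
prox(-8.375) = sign(-8.375)*max(|-8.375| - 1.75, 0) = -6.625
prox(x) = [-0.2402, -6.625]
||prox(x)||_1 = 0.2402 + 6.625 = 6.8652


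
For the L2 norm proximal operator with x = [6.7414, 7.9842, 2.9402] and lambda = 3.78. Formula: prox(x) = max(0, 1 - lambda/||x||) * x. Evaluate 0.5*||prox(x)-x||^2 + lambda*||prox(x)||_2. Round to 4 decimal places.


Step 1: Compute ||x||.
||x|| = 10.8554
Step 2: Compute scaling factor.
scale = max(0, 1 - 3.78/10.8554) = 0.6518
Step 3: prox(x) = [4.3939, 5.204, 1.9164]
||prox(x)|| = 7.0754
Step 4: Proximal objective.
0.5*||prox-x||^2 = 7.1442
lambda*||prox|| = 26.745
Total = 33.889


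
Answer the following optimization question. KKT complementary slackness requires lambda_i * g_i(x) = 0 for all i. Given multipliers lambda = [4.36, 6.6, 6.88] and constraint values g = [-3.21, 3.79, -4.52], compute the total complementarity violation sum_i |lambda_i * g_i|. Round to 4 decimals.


KKT complementary slackness check:
lambda_1 * g_1 = 4.36 * -3.21 = -13.9956
lambda_2 * g_2 = 6.6 * 3.79 = 25.014
lambda_3 * g_3 = 6.88 * -4.52 = -31.0976
Total violation = 13.9956 + 25.014 + 31.0976 = 70.1072


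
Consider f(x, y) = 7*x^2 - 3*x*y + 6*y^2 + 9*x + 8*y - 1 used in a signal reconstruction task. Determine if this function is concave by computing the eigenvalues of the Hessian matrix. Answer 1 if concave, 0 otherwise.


The Hessian of f(x,y) = 7*x^2 - 3*x*y + 6*y^2 + 9*x + 8*y - 1 is:
H = [[14, -3], [-3, 12]]
Trace = 14 + 12 = 26
Determinant = 14*12 - (-3)^2 = 159
Discriminant = (26)^2 - 4*159 = 40.0
Eigenvalues: lambda_1 = 9.8377, lambda_2 = 16.1623
The function is not concave.

0


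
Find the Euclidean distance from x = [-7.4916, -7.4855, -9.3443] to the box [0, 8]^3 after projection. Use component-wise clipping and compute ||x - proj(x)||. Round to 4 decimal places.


Project each component onto [0, 8].
clip(-7.4916) = 0.0, clip(-7.4855) = 0.0, clip(-9.3443) = 0.0
Projection = [0.0, 0.0, 0.0]
Squared diffs: [56.1241, 56.0327, 87.3159]
Distance = sqrt(199.4727) = 14.1235


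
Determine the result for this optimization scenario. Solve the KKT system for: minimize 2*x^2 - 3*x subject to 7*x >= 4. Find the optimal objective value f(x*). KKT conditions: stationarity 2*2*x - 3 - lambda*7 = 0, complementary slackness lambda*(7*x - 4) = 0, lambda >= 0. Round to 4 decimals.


Step 1: Try lambda = 0 (constraint inactive).
Stationarity: 2*2*x - 3 = 0
x* = 3/(2*2) = 0.75
Check constraint: 7*0.75 = 5.25 >= 4 -- satisfied.
Step 2: Compute optimal value.
f(x*) = 2*0.75^2 - 3*0.75 = -1.125


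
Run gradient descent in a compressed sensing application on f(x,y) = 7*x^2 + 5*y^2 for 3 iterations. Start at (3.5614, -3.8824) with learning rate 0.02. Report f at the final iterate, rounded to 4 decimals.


Gradient descent on f(x,y) = 7*x^2 + 5*y^2.
Starting point: (3.5614, -3.8824), alpha = 0.02
Step 1: grad_x = 2*7*3.5614 = 49.8596, grad_y = 2*5*-3.8824 = -38.824
  x_1 = 3.5614 - 0.02*49.8596 = 2.5642
  y_1 = -3.8824 - 0.02*-38.824 = -3.1059
Step 2: grad_x = 2*7*2.5642 = 35.8989, grad_y = 2*5*-3.1059 = -31.0592
  x_2 = 2.5642 - 0.02*35.8989 = 1.8462
  y_2 = -3.1059 - 0.02*-31.0592 = -2.4847
Step 3: grad_x = 2*7*1.8462 = 25.8472, grad_y = 2*5*-2.4847 = -24.8474
  x_3 = 1.8462 - 0.02*25.8472 = 1.3293
  y_3 = -2.4847 - 0.02*-24.8474 = -1.9878
f(1.3293, -1.9878) = 7*1.3293^2 + 5*(-1.9878)^2 = 32.1255


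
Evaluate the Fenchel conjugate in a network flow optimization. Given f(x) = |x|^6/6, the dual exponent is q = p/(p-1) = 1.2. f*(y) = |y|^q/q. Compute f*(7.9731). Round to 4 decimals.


The conjugate exponent q satisfies 1/p + 1/q = 1.
p = 6, so q = 6/(6 - 1) = 1.2
|y|^q = 7.9731^1.2 = 12.0768
f*(7.9731) = 12.0768 / 1.2 = 10.064


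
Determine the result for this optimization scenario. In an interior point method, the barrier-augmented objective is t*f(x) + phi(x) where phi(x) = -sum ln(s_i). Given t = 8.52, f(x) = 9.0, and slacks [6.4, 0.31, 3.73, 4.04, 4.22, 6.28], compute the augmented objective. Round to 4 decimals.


Step 1: Compute log-barrier.
ln values: [1.8563, -1.1712, 1.3164, 1.3962, 1.4398, 1.8374]
phi = -(1.8563 - 1.1712 + 1.3164 + 1.3962 + 1.4398 + 1.8374) = -6.675
Step 2: Compute augmented objective.
t*f(x) = 8.52*9.0 = 76.68
Total = 76.68 - 6.675 = 70.005
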